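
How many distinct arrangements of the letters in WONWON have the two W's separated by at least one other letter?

60

Total arrangements of WONWON: 6!/(2!·2!·2!) = 90.
If the two W's are adjacent, glue them into one block, leaving 5 items to arrange: (5)!/(2!·2!) = 30 ways.
Subtracting, 90 − 30 = 60 arrangements keep the W's apart.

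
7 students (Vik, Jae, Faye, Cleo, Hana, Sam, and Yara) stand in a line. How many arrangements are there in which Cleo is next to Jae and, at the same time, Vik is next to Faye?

Treat {Cleo,Jae} as one block (2 orders) and {Vik,Faye} as another (2 orders).
That leaves 5 units to arrange: 2 × 2 × 5! = 4 × 120 = 480.

480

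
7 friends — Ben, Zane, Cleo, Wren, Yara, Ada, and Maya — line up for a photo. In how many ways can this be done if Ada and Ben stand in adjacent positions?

1440

Treat {Ada, Ben} as a single unit. There are 6 units to order, and the pair itself can be ordered 2 ways.
So the count is 2·(6)! = 1440.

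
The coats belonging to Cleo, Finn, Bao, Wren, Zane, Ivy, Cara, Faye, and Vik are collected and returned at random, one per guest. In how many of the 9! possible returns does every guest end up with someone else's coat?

133496

Let Aᵢ be the assignments in which guest i gets their own coat. We want the size of the complement of A₁∪…∪A_9.
By inclusion–exclusion this is Σ_{j=0}^{9} (−1)^j C(9,j)·(9−j)!.
Computing: 362880 − 362880 + 181440 − 60480 + 15120 − 3024 + 504 − 72 + 9 − 1 = 133496.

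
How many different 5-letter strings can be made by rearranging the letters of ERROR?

20

The 5 letters of ERROR have repeats: R appearing 3 times.
Dividing 5! = 120 by 3! = 6 for the repeated letters gives 20.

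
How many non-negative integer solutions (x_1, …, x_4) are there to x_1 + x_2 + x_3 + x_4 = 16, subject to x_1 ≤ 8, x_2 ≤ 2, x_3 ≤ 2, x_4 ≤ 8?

By stars and bars, unrestricted non-negative solutions to x_1+…+x_4 = 16 number C(16+3,3) = 969.
Subtract solutions that violate a single cap (substitute x_i' = x_i − (cap_i+1)): x_1 ≥ 9 gives C(10,3) = 120; x_2 ≥ 3 gives C(16,3) = 560; x_3 ≥ 3 gives C(16,3) = 560; x_4 ≥ 9 gives C(10,3) = 120. Together 1360.
Add back pairs where two caps are both exceeded: 35 + 35 + 0 + 286 + 35 + 35 = 426.
Subtract triples: 4 + 0 + 0 + 4 = 8.
By inclusion–exclusion the count is 969 − 1360 + 426 − 8 = 27.

27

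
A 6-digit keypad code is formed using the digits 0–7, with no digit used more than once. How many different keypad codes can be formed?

20160

Choose and order 6 of the 8 symbols: the first digit has 8 options, the next 7, and so on down to 3.
8 × 7 × 6 × 5 × 4 × 3 = 20160.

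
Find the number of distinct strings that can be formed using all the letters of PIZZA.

60

Letter multiplicities in PIZZA: A×1, I×1, P×1, Z×2.
Dividing 5! = 120 by 2! = 2 for the repeated letters gives 60.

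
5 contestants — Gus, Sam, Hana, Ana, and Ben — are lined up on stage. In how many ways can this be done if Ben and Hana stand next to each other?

48

Glue Ben and Hana into one block (2 internal orders), leaving 4 units to arrange in a row.
That gives 2 × 4! = 2 × 24 = 48.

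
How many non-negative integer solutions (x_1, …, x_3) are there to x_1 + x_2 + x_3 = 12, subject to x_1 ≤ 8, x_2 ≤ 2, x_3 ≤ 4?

6

Without the upper bounds there are C(14,2) = 91 ways to split 12 among 3 variables.
Subtract solutions that violate a single cap (substitute x_i' = x_i − (cap_i+1)): x_1 ≥ 9 gives C(5,2) = 10; x_2 ≥ 3 gives C(11,2) = 55; x_3 ≥ 5 gives C(9,2) = 36. Together 101.
Add back pairs where two caps are both exceeded: 1 + 0 + 15 = 16.
By inclusion–exclusion the count is 91 − 101 + 16 = 6.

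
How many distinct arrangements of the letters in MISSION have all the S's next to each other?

Treat the 2 copies of S as a single block. The multiset to arrange is then {SS, I, I, M, N, O}, 6 items in all.
That gives (6)!/(2!) = 360 arrangements.

360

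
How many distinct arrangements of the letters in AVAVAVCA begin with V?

105

Fix V in the first position and arrange the remaining 7 letters.
Those 7 letters have A appearing 4 times and V appearing twice, giving (7)!/(4!·2!) = 105.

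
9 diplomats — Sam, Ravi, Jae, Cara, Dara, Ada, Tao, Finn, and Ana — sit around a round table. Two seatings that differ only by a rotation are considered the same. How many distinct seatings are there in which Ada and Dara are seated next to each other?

10080

Treat {Ada, Dara} as one unit (2 internal orders) and seat the resulting 8 units around the table: (7)! circular arrangements.
So 2 × (7)! = 2 × 5040 = 10080.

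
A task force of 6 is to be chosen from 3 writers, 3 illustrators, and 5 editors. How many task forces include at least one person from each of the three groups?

405

With no constraint there are C(11,6) = 462 possible selections.
Subtract selections that omit an entire group: no writers → C(8,6) = 28; no illustrators → C(8,6) = 28; no editors → C(6,6) = 1.
Add back selections omitting two groups (i.e. drawn from a single group): C(3,6) + C(3,6) + C(5,6) = 0.
By inclusion–exclusion: 462 − 57 + 0 = 405.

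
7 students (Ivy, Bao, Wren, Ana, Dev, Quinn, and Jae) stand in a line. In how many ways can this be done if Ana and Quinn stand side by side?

Place the 5 others and the Ana-Quinn pair as 6 objects in a line; the pair has 2 internal arrangements.
That gives 2 × 6! = 2 × 720 = 1440.

1440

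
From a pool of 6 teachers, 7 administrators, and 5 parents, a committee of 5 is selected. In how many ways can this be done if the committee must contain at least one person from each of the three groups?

6055

Total 5-person selections from all 18: C(18,5) = 8568.
Subtract selections that omit an entire group: no teachers → C(12,5) = 792; no administrators → C(11,5) = 462; no parents → C(13,5) = 1287.
Add back selections omitting two groups (i.e. drawn from a single group): C(6,5) + C(7,5) + C(5,5) = 28.
By inclusion–exclusion: 8568 − 2541 + 28 = 6055.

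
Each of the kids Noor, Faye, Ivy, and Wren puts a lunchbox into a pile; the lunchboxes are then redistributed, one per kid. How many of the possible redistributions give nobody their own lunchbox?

Let Aᵢ be the assignments in which kid i gets their own lunchbox. We want the size of the complement of A₁∪…∪A_4.
By inclusion–exclusion this is Σ_{j=0}^{4} (−1)^j C(4,j)·(4−j)!.
Computing: 24 − 24 + 12 − 4 + 1 = 9.

9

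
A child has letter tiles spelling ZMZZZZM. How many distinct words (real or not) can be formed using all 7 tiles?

21

ZMZZZZM has 7 letters with M appearing twice and Z appearing 5 times.
Dividing 7! = 5040 by 5!·2! = 240 for the repeated letters gives 21.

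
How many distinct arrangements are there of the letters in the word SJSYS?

SJSYS has 5 letters with S appearing 3 times.
The number of distinct arrangements is 5!/(3!) = 120/6 = 20.

20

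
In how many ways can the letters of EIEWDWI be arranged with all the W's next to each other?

180

Treat the 2 copies of W as a single block. The multiset to arrange is then {WW, D, E, E, I, I}, 6 items in all.
That gives (6)!/(2!·2!) = 180 arrangements.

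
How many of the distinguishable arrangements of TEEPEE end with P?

5

Fix P in the last position and arrange the remaining 5 letters.
Those 5 letters have E appearing 4 times, giving (5)!/(4!) = 5.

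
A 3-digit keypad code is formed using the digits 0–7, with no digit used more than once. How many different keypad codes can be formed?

336

Choose and order 3 of the 8 symbols: the first digit has 8 options, the next 7, then 6.
That product is 8 × 7 × 6 = 336.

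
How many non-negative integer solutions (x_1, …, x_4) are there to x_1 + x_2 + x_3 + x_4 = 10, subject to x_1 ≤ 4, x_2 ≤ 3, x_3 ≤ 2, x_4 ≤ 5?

By stars and bars, unrestricted non-negative solutions to x_1+…+x_4 = 10 number C(10+3,3) = 286.
Subtract solutions that violate a single cap (substitute x_i' = x_i − (cap_i+1)): x_1 ≥ 5 gives C(8,3) = 56; x_2 ≥ 4 gives C(9,3) = 84; x_3 ≥ 3 gives C(10,3) = 120; x_4 ≥ 6 gives C(7,3) = 35. Together 295.
Add back pairs where two caps are both exceeded: 4 + 10 + 0 + 20 + 1 + 4 = 39.
By inclusion–exclusion the count is 286 − 295 + 39 = 30.

30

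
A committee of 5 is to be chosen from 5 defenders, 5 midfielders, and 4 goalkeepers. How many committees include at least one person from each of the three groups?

1500

With no constraint there are C(14,5) = 2002 possible selections.
Subtract selections that omit an entire group: no defenders → C(9,5) = 126; no midfielders → C(9,5) = 126; no goalkeepers → C(10,5) = 252.
Add back selections omitting two groups (i.e. drawn from a single group): C(5,5) + C(5,5) + C(4,5) = 2.
By inclusion–exclusion: 2002 − 504 + 2 = 1500.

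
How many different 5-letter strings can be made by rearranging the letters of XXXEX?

XXXEX has 5 letters with X appearing 4 times.
Dividing 5! = 120 by 4! = 24 for the repeated letters gives 5.

5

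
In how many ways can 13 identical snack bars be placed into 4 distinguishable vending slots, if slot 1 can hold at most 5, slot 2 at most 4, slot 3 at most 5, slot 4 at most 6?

101

Ignoring the caps, the number of non-negative solutions to x_1+…+x_4 = 13 is C(16,3) = 560.
Subtract solutions that violate a single cap (substitute x_i' = x_i − (cap_i+1)): x_1 ≥ 6 gives C(10,3) = 120; x_2 ≥ 5 gives C(11,3) = 165; x_3 ≥ 6 gives C(10,3) = 120; x_4 ≥ 7 gives C(9,3) = 84. Together 489.
Add back pairs where two caps are both exceeded: 10 + 4 + 1 + 10 + 4 + 1 = 30.
By inclusion–exclusion the count is 560 − 489 + 30 = 101.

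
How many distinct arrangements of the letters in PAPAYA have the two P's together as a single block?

Treat the 2 copies of P as a single block. The multiset to arrange is then {PP, A, A, A, Y}, 5 items in all.
That gives (5)!/(3!) = 20 arrangements.

20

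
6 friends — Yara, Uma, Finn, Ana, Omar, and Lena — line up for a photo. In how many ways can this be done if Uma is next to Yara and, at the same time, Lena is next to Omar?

Treat {Uma,Yara} as one block (2 orders) and {Lena,Omar} as another (2 orders).
That leaves 4 units to arrange: 2 × 2 × 4! = 4 × 24 = 96.

96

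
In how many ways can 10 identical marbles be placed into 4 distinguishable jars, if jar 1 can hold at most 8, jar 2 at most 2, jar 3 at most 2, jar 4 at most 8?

Without the upper bounds there are C(13,3) = 286 ways to split 10 among 4 jars.
Subtract solutions that violate a single cap (substitute x_i' = x_i − (cap_i+1)): x_1 ≥ 9 gives C(4,3) = 4; x_2 ≥ 3 gives C(10,3) = 120; x_3 ≥ 3 gives C(10,3) = 120; x_4 ≥ 9 gives C(4,3) = 4. Together 248.
Add back pairs where two caps are both exceeded: 0 + 0 + 0 + 35 + 0 + 0 = 35.
By inclusion–exclusion the count is 286 − 248 + 35 = 73.

73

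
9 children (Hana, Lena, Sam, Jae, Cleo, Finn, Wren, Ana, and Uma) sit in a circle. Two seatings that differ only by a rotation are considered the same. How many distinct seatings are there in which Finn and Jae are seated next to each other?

Glue Finn and Jae into a block (2 internal orders). Seating 8 units around a circle gives (7)! arrangements.
So 2 × (7)! = 2 × 5040 = 10080.

10080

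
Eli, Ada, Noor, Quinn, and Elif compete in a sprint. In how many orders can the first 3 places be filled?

60

There are 5 choices for 1st place, 4 for 2nd, and 3 for 3rd.
That gives 5 × 4 × 3 = 60.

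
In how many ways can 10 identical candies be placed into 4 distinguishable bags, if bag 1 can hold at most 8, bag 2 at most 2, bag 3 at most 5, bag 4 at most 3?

68

By stars and bars, unrestricted non-negative solutions to x_1+…+x_4 = 10 number C(10+3,3) = 286.
Subtract solutions that violate a single cap (substitute x_i' = x_i − (cap_i+1)): x_1 ≥ 9 gives C(4,3) = 4; x_2 ≥ 3 gives C(10,3) = 120; x_3 ≥ 6 gives C(7,3) = 35; x_4 ≥ 4 gives C(9,3) = 84. Together 243.
Add back pairs where two caps are both exceeded: 0 + 0 + 0 + 4 + 20 + 1 = 25.
By inclusion–exclusion the count is 286 − 243 + 25 = 68.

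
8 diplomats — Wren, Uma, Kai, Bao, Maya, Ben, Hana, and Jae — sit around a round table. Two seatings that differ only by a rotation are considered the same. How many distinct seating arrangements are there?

5040

Around a circle, 8 distinct people have 8!/8 = (7)! = 5040 rotationally distinct seatings.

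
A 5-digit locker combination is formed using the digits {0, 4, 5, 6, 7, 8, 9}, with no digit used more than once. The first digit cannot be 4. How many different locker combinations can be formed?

The first digit has 7−1 = 6 choices (anything except 4).
The remaining 4 digits are filled from the other 6 symbols without repetition: 6 × 5 × 4 × 3 = 360.
Total: 6 × 360 = 2160.

2160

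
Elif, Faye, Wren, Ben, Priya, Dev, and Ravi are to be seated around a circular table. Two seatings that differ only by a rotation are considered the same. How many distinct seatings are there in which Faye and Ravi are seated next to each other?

Treat {Faye, Ravi} as one unit (2 internal orders) and seat the resulting 6 units around the table: (5)! circular arrangements.
So 2 × (5)! = 2 × 120 = 240.

240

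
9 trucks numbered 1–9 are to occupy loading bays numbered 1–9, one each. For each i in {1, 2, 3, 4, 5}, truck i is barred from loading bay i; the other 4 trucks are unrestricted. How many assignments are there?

Let Aᵢ (for 1 ≤ i ≤ 5) be the placements that put truck i in its forbidden loading bay. Any j of these fix j positions, leaving (9−j)! ways to fill the rest, and there are C(5,j) ways to pick which j.
By inclusion–exclusion, the number of valid placements is Σ_{j=0}^{5} (−1)^j C(5,j)·(9−j)!.
Computing: 362880 − 201600 + 50400 − 7200 + 600 − 24 = 205056.

205056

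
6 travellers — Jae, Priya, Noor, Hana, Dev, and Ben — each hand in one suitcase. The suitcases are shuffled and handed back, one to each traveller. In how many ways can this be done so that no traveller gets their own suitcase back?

Count assignments avoiding every fixed point. For any j of the 6 travellers fixed to their own suitcase, the other 6−j can be arranged in (6−j)! ways.
By inclusion–exclusion this is Σ_{j=0}^{6} (−1)^j C(6,j)·(6−j)!.
Computing: 720 − 720 + 360 − 120 + 30 − 6 + 1 = 265.

265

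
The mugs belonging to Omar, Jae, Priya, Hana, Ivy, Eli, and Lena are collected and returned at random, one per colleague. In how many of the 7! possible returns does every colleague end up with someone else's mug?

Let Aᵢ be the assignments in which colleague i gets their own mug. We want the size of the complement of A₁∪…∪A_7.
By inclusion–exclusion this is Σ_{j=0}^{7} (−1)^j C(7,j)·(7−j)!.
Computing: 5040 − 5040 + 2520 − 840 + 210 − 42 + 7 − 1 = 1854.

1854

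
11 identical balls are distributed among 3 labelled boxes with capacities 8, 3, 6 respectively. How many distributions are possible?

22

Ignoring the caps, the number of non-negative solutions to x_1+…+x_3 = 11 is C(13,2) = 78.
Subtract solutions that violate a single cap (substitute x_i' = x_i − (cap_i+1)): x_1 ≥ 9 gives C(4,2) = 6; x_2 ≥ 4 gives C(9,2) = 36; x_3 ≥ 7 gives C(6,2) = 15. Together 57.
Add back pairs where two caps are both exceeded: 0 + 0 + 1 = 1.
By inclusion–exclusion the count is 78 − 57 + 1 = 22.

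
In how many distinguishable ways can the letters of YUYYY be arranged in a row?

5

Letter multiplicities in YUYYY: U×1, Y×4.
So there are 5! / (4!) = 5 distinguishable arrangements.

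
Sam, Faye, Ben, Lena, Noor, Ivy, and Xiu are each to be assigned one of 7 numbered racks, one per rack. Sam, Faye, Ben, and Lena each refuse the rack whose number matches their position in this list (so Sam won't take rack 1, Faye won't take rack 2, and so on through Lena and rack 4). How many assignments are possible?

2790

Let Aᵢ (for 1 ≤ i ≤ 4) be the placements that put person i in their forbidden rack. Any j of these fix j positions, leaving (7−j)! ways to fill the rest, and there are C(4,j) ways to pick which j.
By inclusion–exclusion, the number of valid placements is Σ_{j=0}^{4} (−1)^j C(4,j)·(7−j)!.
Computing: 5040 − 2880 + 720 − 96 + 6 = 2790.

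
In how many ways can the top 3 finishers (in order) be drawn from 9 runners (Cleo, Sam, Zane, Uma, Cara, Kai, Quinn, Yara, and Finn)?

504

This is an ordered selection of 3 from 9: P(9,3).
That gives 9 × 8 × 7 = 504.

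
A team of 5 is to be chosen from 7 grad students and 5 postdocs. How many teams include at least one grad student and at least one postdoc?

770

Total 5-person selections from all 12: C(12,5) = 792.
Selections missing a whole group: no grad students → C(5,5) = 1; no postdocs → C(7,5) = 21.
Both groups omitted at once is impossible, so 792 − 22 = 770.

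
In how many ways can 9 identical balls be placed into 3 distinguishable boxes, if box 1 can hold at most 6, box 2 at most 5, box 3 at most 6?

Ignoring the caps, the number of non-negative solutions to x_1+…+x_3 = 9 is C(11,2) = 55.
Subtract solutions that violate a single cap (substitute x_i' = x_i − (cap_i+1)): x_1 ≥ 7 gives C(4,2) = 6; x_2 ≥ 6 gives C(5,2) = 10; x_3 ≥ 7 gives C(4,2) = 6. Together 22.
No two caps can be exceeded simultaneously, so the pair terms are all 0.
By inclusion–exclusion the count is 55 − 22 + 0 = 33.

33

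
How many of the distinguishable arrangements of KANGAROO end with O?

2520

With the last slot taken by O, it remains to arrange the other 7 letters (KANGARO).
Those 7 letters have A appearing twice, giving (7)!/(2!) = 2520.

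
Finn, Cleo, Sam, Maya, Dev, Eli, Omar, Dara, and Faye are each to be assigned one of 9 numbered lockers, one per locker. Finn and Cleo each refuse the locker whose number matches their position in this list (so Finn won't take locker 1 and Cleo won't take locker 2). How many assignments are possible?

Let Aᵢ (for i ∈ {1, 2}) be the placements that put person i in their forbidden locker. Any j of these fix j positions, leaving (9−j)! ways to fill the rest, and there are C(2,j) ways to pick which j.
By inclusion–exclusion, the number of valid placements is Σ_{j=0}^{2} (−1)^j C(2,j)·(9−j)!.
Computing: 362880 − 80640 + 5040 = 287280.

287280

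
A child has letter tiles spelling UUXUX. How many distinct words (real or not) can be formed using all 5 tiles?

10

Letter multiplicities in UUXUX: U×3, X×2.
So there are 5! / (3!·2!) = 10 distinguishable arrangements.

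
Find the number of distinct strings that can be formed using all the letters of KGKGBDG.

The 7 letters of KGKGBDG have repeats: G appearing 3 times and K appearing twice.
Dividing 7! = 5040 by 3!·2! = 12 for the repeated letters gives 420.

420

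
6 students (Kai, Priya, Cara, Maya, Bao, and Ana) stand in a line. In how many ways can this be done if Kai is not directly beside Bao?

There are 6! = 720 arrangements in all. If Kai and Bao are adjacent, merging them into one block gives 2·(5)! = 240 arrangements.
So 720 − 240 = 480 arrangements keep them apart.

480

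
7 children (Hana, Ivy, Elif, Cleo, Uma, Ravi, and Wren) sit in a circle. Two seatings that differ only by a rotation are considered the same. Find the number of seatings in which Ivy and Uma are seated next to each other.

Treat {Ivy, Uma} as one unit (2 internal orders) and seat the resulting 6 units around the table: (5)! circular arrangements.
So 2 × (5)! = 2 × 120 = 240.

240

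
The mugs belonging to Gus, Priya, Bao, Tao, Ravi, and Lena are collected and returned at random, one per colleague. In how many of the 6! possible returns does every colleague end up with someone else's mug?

This is the derangement count D_6: permutations of 6 items with no fixed point.
By inclusion–exclusion this is Σ_{j=0}^{6} (−1)^j C(6,j)·(6−j)!.
Computing: 720 − 720 + 360 − 120 + 30 − 6 + 1 = 265.

265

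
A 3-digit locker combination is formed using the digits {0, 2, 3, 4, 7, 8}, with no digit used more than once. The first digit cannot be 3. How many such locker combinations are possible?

100

The first digit has 6−1 = 5 choices (anything except 3).
The remaining 2 digits are filled from the other 5 symbols without repetition: 5 × 4 = 20.
Total: 5 × 20 = 100.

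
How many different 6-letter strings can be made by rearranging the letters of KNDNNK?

KNDNNK has 6 letters with K appearing twice and N appearing 3 times.
The number of distinct arrangements is 6!/(3!·2!) = 720/12 = 60.

60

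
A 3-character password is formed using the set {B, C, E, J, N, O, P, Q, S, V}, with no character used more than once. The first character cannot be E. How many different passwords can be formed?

648

The first character has 10−1 = 9 choices (anything except E).
The remaining 2 characters are filled from the other 9 symbols without repetition: 9 × 8 = 72.
Total: 9 × 72 = 648.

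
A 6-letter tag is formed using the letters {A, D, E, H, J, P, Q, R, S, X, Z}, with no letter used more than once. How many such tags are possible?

This is a permutation of 6 out of 11: P(11,6) = 11!/5!.
That product is 11 × 10 × 9 × 8 × 7 × 6 = 332640.

332640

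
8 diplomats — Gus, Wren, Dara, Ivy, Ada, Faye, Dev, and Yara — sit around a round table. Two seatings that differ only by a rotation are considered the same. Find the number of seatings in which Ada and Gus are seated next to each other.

Treat {Ada, Gus} as one unit (2 internal orders) and seat the resulting 7 units around the table: (6)! circular arrangements.
So 2 × (6)! = 2 × 720 = 1440.

1440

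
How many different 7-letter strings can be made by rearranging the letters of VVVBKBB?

VVVBKBB has 7 letters with B appearing 3 times and V appearing 3 times.
So there are 7! / (3!·3!) = 140 distinguishable arrangements.

140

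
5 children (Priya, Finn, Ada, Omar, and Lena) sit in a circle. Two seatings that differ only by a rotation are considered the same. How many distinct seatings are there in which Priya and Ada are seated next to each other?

12

Treat {Priya, Ada} as one unit (2 internal orders) and seat the resulting 4 units around the table: (3)! circular arrangements.
So 2 × (3)! = 2 × 6 = 12.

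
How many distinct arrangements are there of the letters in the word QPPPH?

20

Letter multiplicities in QPPPH: H×1, P×3, Q×1.
Dividing 5! = 120 by 3! = 6 for the repeated letters gives 20.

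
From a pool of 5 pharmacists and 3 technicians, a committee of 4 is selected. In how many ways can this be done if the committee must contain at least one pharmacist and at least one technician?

65

Unrestricted: C(8,4) = 70 ways to pick any 4 of the 8.
Subtract selections that omit an entire group: no pharmacists → C(3,4) = 0; no technicians → C(5,4) = 5.
Both groups omitted at once is impossible, so 70 − 5 = 65.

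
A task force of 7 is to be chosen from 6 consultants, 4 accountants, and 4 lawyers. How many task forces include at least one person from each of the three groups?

With no constraint there are C(14,7) = 3432 possible selections.
Selections missing a whole group: no consultants → C(8,7) = 8; no accountants → C(10,7) = 120; no lawyers → C(10,7) = 120.
Add back selections omitting two groups (i.e. drawn from a single group): C(6,7) + C(4,7) + C(4,7) = 0.
By inclusion–exclusion: 3432 − 248 + 0 = 3184.

3184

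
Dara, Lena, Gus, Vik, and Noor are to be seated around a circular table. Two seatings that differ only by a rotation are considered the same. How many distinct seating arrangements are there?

24

Fix one person's seat to break rotational symmetry; the remaining 4 people can be arranged in (4)! = 24 ways.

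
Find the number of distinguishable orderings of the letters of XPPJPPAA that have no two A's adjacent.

630

Total arrangements of XPPJPPAA: 8!/(4!·2!) = 840.
If the two A's are adjacent, glue them into one block, leaving 7 items to arrange: (7)!/(4!) = 210 ways.
Subtracting, 840 − 210 = 630 arrangements keep the A's apart.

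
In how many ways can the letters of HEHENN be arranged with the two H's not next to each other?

60

There are 6!/(2!·2!·2!) = 90 arrangements of HEHENN in total.
If the two H's are adjacent, glue them into one block, leaving 5 items to arrange: (5)!/(2!·2!) = 30 ways.
Hence 90 − 30 = 60.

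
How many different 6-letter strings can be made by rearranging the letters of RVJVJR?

Letter multiplicities in RVJVJR: J×2, R×2, V×2.
So there are 6! / (2!·2!·2!) = 90 distinguishable arrangements.

90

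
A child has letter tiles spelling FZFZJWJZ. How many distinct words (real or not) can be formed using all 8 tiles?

1680

FZFZJWJZ has 8 letters with F appearing twice, J appearing twice, and Z appearing 3 times.
So there are 8! / (3!·2!·2!) = 1680 distinguishable arrangements.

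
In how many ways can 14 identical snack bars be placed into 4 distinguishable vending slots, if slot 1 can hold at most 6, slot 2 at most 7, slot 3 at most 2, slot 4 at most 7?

103

Without the upper bounds there are C(17,3) = 680 ways to split 14 among 4 vending slots.
Subtract solutions that violate a single cap (substitute x_i' = x_i − (cap_i+1)): x_1 ≥ 7 gives C(10,3) = 120; x_2 ≥ 8 gives C(9,3) = 84; x_3 ≥ 3 gives C(14,3) = 364; x_4 ≥ 8 gives C(9,3) = 84. Together 652.
Add back pairs where two caps are both exceeded: 0 + 35 + 0 + 20 + 0 + 20 = 75.
By inclusion–exclusion the count is 680 − 652 + 75 = 103.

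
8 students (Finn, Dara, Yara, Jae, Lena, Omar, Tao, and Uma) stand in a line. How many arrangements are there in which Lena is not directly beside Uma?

30240

Of the 8! = 40320 arrangements, those with Lena and Uma adjacent number 2 × 7! = 10080 (treat the pair as a block with 2 internal orders).
Complementary counting: 40320 − 10080 = 30240.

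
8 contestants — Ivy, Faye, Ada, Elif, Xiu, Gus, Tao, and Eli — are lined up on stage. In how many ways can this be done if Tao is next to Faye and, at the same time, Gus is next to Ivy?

2880

Treat {Tao,Faye} as one block (2 orders) and {Gus,Ivy} as another (2 orders).
That leaves 6 units to arrange: 2 × 2 × 6! = 4 × 720 = 2880.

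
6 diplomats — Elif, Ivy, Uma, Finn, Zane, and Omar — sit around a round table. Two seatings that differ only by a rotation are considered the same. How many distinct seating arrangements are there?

120

Seat Elif anywhere (absorbing the rotational symmetry), then permute the other 5: (5)! = 120.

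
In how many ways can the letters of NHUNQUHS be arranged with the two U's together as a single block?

1260

Treat the 2 copies of U as a single block. The multiset to arrange is then {UU, H, H, N, N, Q, S}, 7 items in all.
That gives (7)!/(2!·2!) = 1260 arrangements.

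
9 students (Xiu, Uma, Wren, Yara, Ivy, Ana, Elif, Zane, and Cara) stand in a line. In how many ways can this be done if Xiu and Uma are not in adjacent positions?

282240

There are 9! = 362880 arrangements in all. If Xiu and Uma are adjacent, merging them into one block gives 2·(8)! = 80640 arrangements.
Complementary counting: 362880 − 80640 = 282240.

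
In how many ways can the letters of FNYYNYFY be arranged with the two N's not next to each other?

There are 8!/(4!·2!·2!) = 420 arrangements of FNYYNYFY in total.
If the two N's are adjacent, glue them into one block, leaving 7 items to arrange: (7)!/(4!·2!) = 105 ways.
Hence 420 − 105 = 315.

315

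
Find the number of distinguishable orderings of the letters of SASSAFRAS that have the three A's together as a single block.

210

Treat the 3 copies of A as a single block. The multiset to arrange is then {AAA, F, R, S, S, S, S}, 7 items in all.
That gives (7)!/(4!) = 210 arrangements.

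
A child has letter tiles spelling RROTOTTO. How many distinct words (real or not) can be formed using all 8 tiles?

560

Letter multiplicities in RROTOTTO: O×3, R×2, T×3.
The number of distinct arrangements is 8!/(3!·3!·2!) = 40320/72 = 560.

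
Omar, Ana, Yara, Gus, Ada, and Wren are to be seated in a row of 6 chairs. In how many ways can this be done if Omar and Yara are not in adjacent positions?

There are 6! = 720 arrangements in all. If Omar and Yara are adjacent, merging them into one block gives 2·(5)! = 240 arrangements.
Complementary counting: 720 − 240 = 480.

480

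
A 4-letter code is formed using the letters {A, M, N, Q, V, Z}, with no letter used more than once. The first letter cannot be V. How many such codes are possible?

The first letter has 6−1 = 5 choices (anything except V).
The remaining 3 letters are filled from the other 5 symbols without repetition: 5 × 4 × 3 = 60.
Total: 5 × 60 = 300.

300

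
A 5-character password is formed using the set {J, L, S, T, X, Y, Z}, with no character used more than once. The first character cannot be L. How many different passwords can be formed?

2160

The first character has 7−1 = 6 choices (anything except L).
The remaining 4 characters are filled from the other 6 symbols without repetition: 6 × 5 × 4 × 3 = 360.
Total: 6 × 360 = 2160.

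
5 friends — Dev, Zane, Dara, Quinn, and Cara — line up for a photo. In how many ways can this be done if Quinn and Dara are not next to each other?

72

There are 5! = 120 arrangements in all. If Quinn and Dara are adjacent, merging them into one block gives 2·(4)! = 48 arrangements.
So 120 − 48 = 72 arrangements keep them apart.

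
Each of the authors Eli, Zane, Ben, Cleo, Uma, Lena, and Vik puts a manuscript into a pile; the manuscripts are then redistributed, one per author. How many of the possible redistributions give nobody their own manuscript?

1854

Count assignments avoiding every fixed point. For any j of the 7 authors fixed to their own manuscript, the other 7−j can be arranged in (7−j)! ways.
By inclusion–exclusion this is Σ_{j=0}^{7} (−1)^j C(7,j)·(7−j)!.
Computing: 5040 − 5040 + 2520 − 840 + 210 − 42 + 7 − 1 = 1854.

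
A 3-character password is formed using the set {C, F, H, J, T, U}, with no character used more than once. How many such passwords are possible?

This is a permutation of 3 out of 6: P(6,3) = 6!/3!.
6 × 5 × 4 = 120.

120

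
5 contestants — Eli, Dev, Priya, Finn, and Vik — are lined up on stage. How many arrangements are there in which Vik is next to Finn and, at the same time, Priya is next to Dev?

24

Treat {Vik,Finn} as one block (2 orders) and {Priya,Dev} as another (2 orders).
That leaves 3 units to arrange: 2 × 2 × 3! = 4 × 6 = 24.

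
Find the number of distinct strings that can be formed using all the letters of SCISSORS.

1680

SCISSORS has 8 letters with S appearing 4 times.
The number of distinct arrangements is 8!/(4!) = 40320/24 = 1680.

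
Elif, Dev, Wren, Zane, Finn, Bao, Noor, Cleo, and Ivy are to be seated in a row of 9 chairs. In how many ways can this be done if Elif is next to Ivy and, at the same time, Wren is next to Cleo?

20160

Treat {Elif,Ivy} as one block (2 orders) and {Wren,Cleo} as another (2 orders).
That leaves 7 units to arrange: 2 × 2 × 7! = 4 × 5040 = 20160.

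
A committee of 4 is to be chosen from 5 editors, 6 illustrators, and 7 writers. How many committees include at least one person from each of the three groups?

1575

Unrestricted: C(18,4) = 3060 ways to pick any 4 of the 18.
Selections missing a whole group: no editors → C(13,4) = 715; no illustrators → C(12,4) = 495; no writers → C(11,4) = 330.
Add back selections omitting two groups (i.e. drawn from a single group): C(5,4) + C(6,4) + C(7,4) = 55.
By inclusion–exclusion: 3060 − 1540 + 55 = 1575.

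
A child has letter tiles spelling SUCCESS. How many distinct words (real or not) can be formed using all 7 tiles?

SUCCESS has 7 letters with C appearing twice and S appearing 3 times.
Dividing 7! = 5040 by 3!·2! = 12 for the repeated letters gives 420.

420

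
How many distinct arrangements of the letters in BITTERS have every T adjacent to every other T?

Treat the 2 copies of T as a single block. The multiset to arrange is then {TT, B, E, I, R, S}, 6 items in all.
All 6 items are distinct, so there are (6)! = 720 arrangements.

720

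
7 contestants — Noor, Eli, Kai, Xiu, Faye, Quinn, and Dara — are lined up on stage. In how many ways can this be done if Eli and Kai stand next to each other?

1440

Treat {Eli, Kai} as a single unit. There are 6 units to order, and the pair itself can be ordered 2 ways.
That gives 2 × 6! = 2 × 720 = 1440.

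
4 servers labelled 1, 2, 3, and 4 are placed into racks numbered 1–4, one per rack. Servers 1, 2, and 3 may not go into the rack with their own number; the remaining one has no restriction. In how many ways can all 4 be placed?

11

Let Aᵢ (for i ∈ {1, 2, 3}) be the placements that put server i in its forbidden rack. Any j of these fix j positions, leaving (4−j)! ways to fill the rest, and there are C(3,j) ways to pick which j.
By inclusion–exclusion, the number of valid placements is Σ_{j=0}^{3} (−1)^j C(3,j)·(4−j)!.
Computing: 24 − 18 + 6 − 1 = 11.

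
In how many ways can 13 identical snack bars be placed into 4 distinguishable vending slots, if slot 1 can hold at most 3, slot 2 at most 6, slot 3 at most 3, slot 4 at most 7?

By stars and bars, unrestricted non-negative solutions to x_1+…+x_4 = 13 number C(13+3,3) = 560.
Subtract solutions that violate a single cap (substitute x_i' = x_i − (cap_i+1)): x_1 ≥ 4 gives C(12,3) = 220; x_2 ≥ 7 gives C(9,3) = 84; x_3 ≥ 4 gives C(12,3) = 220; x_4 ≥ 8 gives C(8,3) = 56. Together 580.
Add back pairs where two caps are both exceeded: 10 + 56 + 4 + 10 + 0 + 4 = 84.
By inclusion–exclusion the count is 560 − 580 + 84 = 64.

64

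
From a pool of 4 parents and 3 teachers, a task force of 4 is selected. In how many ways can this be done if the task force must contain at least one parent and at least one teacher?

Unrestricted: C(7,4) = 35 ways to pick any 4 of the 7.
Subtract selections that omit an entire group: no parents → C(3,4) = 0; no teachers → C(4,4) = 1.
Both groups omitted at once is impossible, so 35 − 1 = 34.

34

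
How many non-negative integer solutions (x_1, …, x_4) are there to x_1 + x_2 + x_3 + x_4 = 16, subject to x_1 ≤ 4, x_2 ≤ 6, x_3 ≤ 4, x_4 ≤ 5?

Without the upper bounds there are C(19,3) = 969 ways to split 16 among 4 variables.
Subtract solutions that violate a single cap (substitute x_i' = x_i − (cap_i+1)): x_1 ≥ 5 gives C(14,3) = 364; x_2 ≥ 7 gives C(12,3) = 220; x_3 ≥ 5 gives C(14,3) = 364; x_4 ≥ 6 gives C(13,3) = 286. Together 1234.
Add back pairs where two caps are both exceeded: 35 + 84 + 56 + 35 + 20 + 56 = 286.
Subtract triples: 0 + 0 + 1 + 0 = 1.
By inclusion–exclusion the count is 969 − 1234 + 286 − 1 = 20.

20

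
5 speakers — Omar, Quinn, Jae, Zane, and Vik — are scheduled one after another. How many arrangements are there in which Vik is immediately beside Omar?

48

Glue Vik and Omar into one block (2 internal orders), leaving 4 units to arrange in a row.
So the count is 2·(4)! = 48.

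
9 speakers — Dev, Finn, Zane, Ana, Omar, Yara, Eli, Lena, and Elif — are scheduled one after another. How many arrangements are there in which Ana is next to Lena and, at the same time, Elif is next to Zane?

Treat {Ana,Lena} as one block (2 orders) and {Elif,Zane} as another (2 orders).
That leaves 7 units to arrange: 2 × 2 × 7! = 4 × 5040 = 20160.

20160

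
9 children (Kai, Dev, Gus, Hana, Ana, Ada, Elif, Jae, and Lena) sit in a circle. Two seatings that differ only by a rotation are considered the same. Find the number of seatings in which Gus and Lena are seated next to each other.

Treat {Gus, Lena} as one unit (2 internal orders) and seat the resulting 8 units around the table: (7)! circular arrangements.
So 2 × (7)! = 2 × 5040 = 10080.

10080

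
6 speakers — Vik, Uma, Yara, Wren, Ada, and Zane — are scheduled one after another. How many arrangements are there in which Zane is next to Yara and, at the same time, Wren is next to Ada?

96

Treat {Zane,Yara} as one block (2 orders) and {Wren,Ada} as another (2 orders).
That leaves 4 units to arrange: 2 × 2 × 4! = 4 × 24 = 96.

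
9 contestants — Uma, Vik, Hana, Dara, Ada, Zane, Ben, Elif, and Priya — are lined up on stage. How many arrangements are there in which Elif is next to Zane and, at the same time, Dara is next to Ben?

Treat {Elif,Zane} as one block (2 orders) and {Dara,Ben} as another (2 orders).
That leaves 7 units to arrange: 2 × 2 × 7! = 4 × 5040 = 20160.

20160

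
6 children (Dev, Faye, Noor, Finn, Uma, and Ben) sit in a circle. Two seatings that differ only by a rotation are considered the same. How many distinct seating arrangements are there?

120

Fix one person's seat to break rotational symmetry; the remaining 5 people can be arranged in (5)! = 120 ways.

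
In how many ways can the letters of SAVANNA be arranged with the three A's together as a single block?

Treat the 3 copies of A as a single block. The multiset to arrange is then {AAA, N, N, S, V}, 5 items in all.
That gives (5)!/(2!) = 60 arrangements.

60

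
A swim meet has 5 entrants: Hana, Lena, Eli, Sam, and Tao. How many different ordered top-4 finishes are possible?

This is an ordered selection of 4 from 5: P(5,4).
That gives 5 × 4 × 3 × 2 = 120.

120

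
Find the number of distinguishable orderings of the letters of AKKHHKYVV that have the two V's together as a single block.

Treat the 2 copies of V as a single block. The multiset to arrange is then {VV, A, H, H, K, K, K, Y}, 8 items in all.
That gives (8)!/(3!·2!) = 3360 arrangements.

3360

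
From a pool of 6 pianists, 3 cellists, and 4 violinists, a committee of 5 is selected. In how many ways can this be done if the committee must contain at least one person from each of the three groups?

With no constraint there are C(13,5) = 1287 possible selections.
Selections missing a whole group: no pianists → C(7,5) = 21; no cellists → C(10,5) = 252; no violinists → C(9,5) = 126.
Add back selections omitting two groups (i.e. drawn from a single group): C(6,5) + C(3,5) + C(4,5) = 6.
By inclusion–exclusion: 1287 − 399 + 6 = 894.

894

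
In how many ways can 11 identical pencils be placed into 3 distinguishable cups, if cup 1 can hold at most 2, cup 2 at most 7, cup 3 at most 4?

6

Without the upper bounds there are C(13,2) = 78 ways to split 11 among 3 cups.
Subtract solutions that violate a single cap (substitute x_i' = x_i − (cap_i+1)): x_1 ≥ 3 gives C(10,2) = 45; x_2 ≥ 8 gives C(5,2) = 10; x_3 ≥ 5 gives C(8,2) = 28. Together 83.
Add back pairs where two caps are both exceeded: 1 + 10 + 0 = 11.
By inclusion–exclusion the count is 78 − 83 + 11 = 6.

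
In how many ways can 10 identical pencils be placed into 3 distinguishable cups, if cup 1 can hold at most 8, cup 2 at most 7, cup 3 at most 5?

By stars and bars, unrestricted non-negative solutions to x_1+…+x_3 = 10 number C(10+2,2) = 66.
Subtract solutions that violate a single cap (substitute x_i' = x_i − (cap_i+1)): x_1 ≥ 9 gives C(3,2) = 3; x_2 ≥ 8 gives C(4,2) = 6; x_3 ≥ 6 gives C(6,2) = 15. Together 24.
No two caps can be exceeded simultaneously, so the pair terms are all 0.
By inclusion–exclusion the count is 66 − 24 + 0 = 42.

42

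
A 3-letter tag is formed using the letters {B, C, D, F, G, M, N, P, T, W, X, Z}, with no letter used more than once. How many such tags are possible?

1320

With no repetition, fill the 3 letters in order: 12 choices, then 11, down to 10.
That product is 12 × 11 × 10 = 1320.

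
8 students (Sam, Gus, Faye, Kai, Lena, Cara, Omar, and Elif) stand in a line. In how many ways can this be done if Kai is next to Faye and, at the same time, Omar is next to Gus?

Treat {Kai,Faye} as one block (2 orders) and {Omar,Gus} as another (2 orders).
That leaves 6 units to arrange: 2 × 2 × 6! = 4 × 720 = 2880.

2880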